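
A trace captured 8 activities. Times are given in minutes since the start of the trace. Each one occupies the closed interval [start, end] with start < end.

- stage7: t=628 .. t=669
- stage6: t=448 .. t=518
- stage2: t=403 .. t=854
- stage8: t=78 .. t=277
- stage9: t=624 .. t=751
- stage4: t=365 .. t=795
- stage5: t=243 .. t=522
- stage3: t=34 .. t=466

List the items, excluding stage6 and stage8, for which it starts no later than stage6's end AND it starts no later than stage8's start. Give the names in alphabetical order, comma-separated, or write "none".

stage3

Conditions: its start is no later than stage6's end (X.start <= t=518) AND its start is no later than stage8's start (X.start <= t=78).
stage2: start t=403 <= t=518? ✓; start t=403 <= t=78? ✗ → no.
stage3: start t=34 <= t=518? ✓; start t=34 <= t=78? ✓ → yes.
stage4: start t=365 <= t=518? ✓; start t=365 <= t=78? ✗ → no.
stage5: start t=243 <= t=518? ✓; start t=243 <= t=78? ✗ → no.
stage7: start t=628 <= t=518? ✗; start t=628 <= t=78? ✗ → no.
stage9: start t=624 <= t=518? ✗; start t=624 <= t=78? ✗ → no.
Result: stage3.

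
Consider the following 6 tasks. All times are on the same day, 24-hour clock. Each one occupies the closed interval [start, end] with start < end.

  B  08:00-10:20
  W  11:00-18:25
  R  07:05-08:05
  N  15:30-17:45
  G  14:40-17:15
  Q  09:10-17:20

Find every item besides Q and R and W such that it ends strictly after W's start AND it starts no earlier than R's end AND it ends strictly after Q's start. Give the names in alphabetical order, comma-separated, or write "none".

Conditions: its end is strictly after W's start (X.end > 11:00) AND its start is no earlier than R's end (X.start >= 08:05) AND its end is strictly after Q's start (X.end > 09:10).
B: end 10:20 > 11:00? ✗; start 08:00 >= 08:05? ✗; end 10:20 > 09:10? ✓ → no.
G: end 17:15 > 11:00? ✓; start 14:40 >= 08:05? ✓; end 17:15 > 09:10? ✓ → yes.
N: end 17:45 > 11:00? ✓; start 15:30 >= 08:05? ✓; end 17:45 > 09:10? ✓ → yes.
Result: G, N.

G, N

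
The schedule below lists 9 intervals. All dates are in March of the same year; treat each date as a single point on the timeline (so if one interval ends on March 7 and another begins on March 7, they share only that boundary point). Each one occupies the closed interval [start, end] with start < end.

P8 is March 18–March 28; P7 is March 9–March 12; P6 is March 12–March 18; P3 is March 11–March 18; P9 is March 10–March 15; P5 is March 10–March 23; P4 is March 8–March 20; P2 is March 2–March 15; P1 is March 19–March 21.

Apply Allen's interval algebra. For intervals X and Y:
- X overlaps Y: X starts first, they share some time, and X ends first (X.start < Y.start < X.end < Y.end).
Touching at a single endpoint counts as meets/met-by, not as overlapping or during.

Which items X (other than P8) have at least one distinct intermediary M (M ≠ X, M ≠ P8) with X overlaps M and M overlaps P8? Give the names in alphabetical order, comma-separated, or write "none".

Target P8 = [March 18, March 28].
Intermediaries M with M overlaps P8: P4, P5.
Via P4 — items with X overlaps P4: P2.
Via P5 — items with X overlaps P5: P2, P4, P7.
Union: P2, P4, P7.

P2, P4, P7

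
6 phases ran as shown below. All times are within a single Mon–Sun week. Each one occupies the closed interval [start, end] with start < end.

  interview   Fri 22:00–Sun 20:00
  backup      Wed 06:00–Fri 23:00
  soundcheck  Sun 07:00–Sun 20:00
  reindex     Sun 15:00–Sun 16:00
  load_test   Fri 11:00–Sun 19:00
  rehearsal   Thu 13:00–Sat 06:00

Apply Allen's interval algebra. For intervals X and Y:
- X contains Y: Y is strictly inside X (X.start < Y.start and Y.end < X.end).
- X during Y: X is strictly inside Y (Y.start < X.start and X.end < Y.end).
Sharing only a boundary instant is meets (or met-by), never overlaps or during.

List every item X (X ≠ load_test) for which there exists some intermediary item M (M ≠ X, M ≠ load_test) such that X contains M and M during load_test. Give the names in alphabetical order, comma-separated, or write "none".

Target load_test = [Fri 11:00, Sun 19:00].
Intermediaries M with M during load_test: reindex.
Via reindex — items with X contains reindex: interview, soundcheck.
Union: interview, soundcheck.

interview, soundcheck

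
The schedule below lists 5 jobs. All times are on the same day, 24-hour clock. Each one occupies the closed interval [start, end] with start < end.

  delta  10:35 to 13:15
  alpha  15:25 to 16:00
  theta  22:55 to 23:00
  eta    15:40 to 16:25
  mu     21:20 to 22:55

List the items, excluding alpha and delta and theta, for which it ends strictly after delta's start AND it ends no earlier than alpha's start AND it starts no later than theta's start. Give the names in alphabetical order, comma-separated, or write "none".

Conditions: its end is strictly after delta's start (X.end > 10:35) AND its end is no earlier than alpha's start (X.end >= 15:25) AND its start is no later than theta's start (X.start <= 22:55).
eta: end 16:25 > 10:35? ✓; end 16:25 >= 15:25? ✓; start 15:40 <= 22:55? ✓ → yes.
mu: end 22:55 > 10:35? ✓; end 22:55 >= 15:25? ✓; start 21:20 <= 22:55? ✓ → yes.
Result: eta, mu.

eta, mu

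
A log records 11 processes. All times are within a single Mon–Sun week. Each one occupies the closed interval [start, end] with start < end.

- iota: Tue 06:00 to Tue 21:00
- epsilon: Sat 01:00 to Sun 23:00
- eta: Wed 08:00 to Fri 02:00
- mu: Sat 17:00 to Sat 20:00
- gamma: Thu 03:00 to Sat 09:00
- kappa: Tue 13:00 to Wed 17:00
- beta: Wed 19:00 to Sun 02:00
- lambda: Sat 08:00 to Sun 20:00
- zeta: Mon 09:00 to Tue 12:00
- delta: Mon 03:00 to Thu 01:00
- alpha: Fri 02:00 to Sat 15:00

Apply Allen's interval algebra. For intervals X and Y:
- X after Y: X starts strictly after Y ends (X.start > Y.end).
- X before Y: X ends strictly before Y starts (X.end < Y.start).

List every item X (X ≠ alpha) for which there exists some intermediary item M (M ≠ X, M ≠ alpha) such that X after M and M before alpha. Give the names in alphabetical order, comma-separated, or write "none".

beta, epsilon, eta, gamma, kappa, lambda, mu

Target alpha = [Fri 02:00, Sat 15:00].
Intermediaries M with M before alpha: delta, iota, kappa, zeta.
Via delta — items with X after delta: epsilon, gamma, lambda, mu.
Via iota — items with X after iota: beta, epsilon, eta, gamma, lambda, mu.
Via kappa — items with X after kappa: beta, epsilon, gamma, lambda, mu.
Via zeta — items with X after zeta: beta, epsilon, eta, gamma, kappa, lambda, mu.
Union: beta, epsilon, eta, gamma, kappa, lambda, mu.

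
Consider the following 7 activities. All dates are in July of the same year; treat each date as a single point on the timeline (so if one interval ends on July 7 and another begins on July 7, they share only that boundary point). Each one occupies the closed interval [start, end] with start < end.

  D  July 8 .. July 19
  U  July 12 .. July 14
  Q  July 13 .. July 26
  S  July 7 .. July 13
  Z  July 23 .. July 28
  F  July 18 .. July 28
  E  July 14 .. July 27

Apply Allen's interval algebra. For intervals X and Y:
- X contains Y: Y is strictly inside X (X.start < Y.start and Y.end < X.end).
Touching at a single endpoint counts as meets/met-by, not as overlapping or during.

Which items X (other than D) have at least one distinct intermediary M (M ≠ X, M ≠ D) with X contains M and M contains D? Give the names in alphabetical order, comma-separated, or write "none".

Target D = [July 8, July 19].
Intermediaries M with M contains D: none.
Union: none.

none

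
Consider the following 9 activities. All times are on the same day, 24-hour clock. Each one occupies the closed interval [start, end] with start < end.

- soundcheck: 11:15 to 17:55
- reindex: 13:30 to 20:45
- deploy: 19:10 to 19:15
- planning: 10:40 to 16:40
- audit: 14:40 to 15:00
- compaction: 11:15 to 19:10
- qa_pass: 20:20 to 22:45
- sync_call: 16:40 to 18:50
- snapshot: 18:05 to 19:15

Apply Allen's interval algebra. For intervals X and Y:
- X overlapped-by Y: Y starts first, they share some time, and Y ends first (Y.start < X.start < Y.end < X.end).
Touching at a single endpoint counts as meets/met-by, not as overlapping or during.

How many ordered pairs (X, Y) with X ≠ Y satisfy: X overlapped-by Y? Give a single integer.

Checking all 72 ordered pairs for relation 'overlapped-by'; matching pairs in alphabetical order:
(compaction, planning): compaction overlapped-by planning ✓
(qa_pass, reindex): qa_pass overlapped-by reindex ✓
(reindex, compaction): reindex overlapped-by compaction ✓
(reindex, planning): reindex overlapped-by planning ✓
(reindex, soundcheck): reindex overlapped-by soundcheck ✓
(snapshot, compaction): snapshot overlapped-by compaction ✓
(snapshot, sync_call): snapshot overlapped-by sync_call ✓
(soundcheck, planning): soundcheck overlapped-by planning ✓
(sync_call, soundcheck): sync_call overlapped-by soundcheck ✓
Count: 9.

9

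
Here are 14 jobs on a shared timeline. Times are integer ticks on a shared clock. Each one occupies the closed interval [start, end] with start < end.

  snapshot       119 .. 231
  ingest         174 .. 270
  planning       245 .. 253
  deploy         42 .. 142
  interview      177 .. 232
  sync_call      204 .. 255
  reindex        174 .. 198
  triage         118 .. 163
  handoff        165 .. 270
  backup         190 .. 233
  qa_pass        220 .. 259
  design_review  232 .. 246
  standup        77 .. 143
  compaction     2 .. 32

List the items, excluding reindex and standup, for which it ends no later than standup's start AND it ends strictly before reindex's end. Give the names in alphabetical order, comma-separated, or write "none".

compaction

Conditions: its end is no later than standup's start (X.end <= 77) AND its end is strictly before reindex's end (X.end < 198).
backup: end 233 <= 77? ✗; end 233 < 198? ✗ → no.
compaction: end 32 <= 77? ✓; end 32 < 198? ✓ → yes.
deploy: end 142 <= 77? ✗; end 142 < 198? ✓ → no.
design_review: end 246 <= 77? ✗; end 246 < 198? ✗ → no.
handoff: end 270 <= 77? ✗; end 270 < 198? ✗ → no.
ingest: end 270 <= 77? ✗; end 270 < 198? ✗ → no.
interview: end 232 <= 77? ✗; end 232 < 198? ✗ → no.
planning: end 253 <= 77? ✗; end 253 < 198? ✗ → no.
qa_pass: end 259 <= 77? ✗; end 259 < 198? ✗ → no.
snapshot: end 231 <= 77? ✗; end 231 < 198? ✗ → no.
sync_call: end 255 <= 77? ✗; end 255 < 198? ✗ → no.
triage: end 163 <= 77? ✗; end 163 < 198? ✓ → no.
Result: compaction.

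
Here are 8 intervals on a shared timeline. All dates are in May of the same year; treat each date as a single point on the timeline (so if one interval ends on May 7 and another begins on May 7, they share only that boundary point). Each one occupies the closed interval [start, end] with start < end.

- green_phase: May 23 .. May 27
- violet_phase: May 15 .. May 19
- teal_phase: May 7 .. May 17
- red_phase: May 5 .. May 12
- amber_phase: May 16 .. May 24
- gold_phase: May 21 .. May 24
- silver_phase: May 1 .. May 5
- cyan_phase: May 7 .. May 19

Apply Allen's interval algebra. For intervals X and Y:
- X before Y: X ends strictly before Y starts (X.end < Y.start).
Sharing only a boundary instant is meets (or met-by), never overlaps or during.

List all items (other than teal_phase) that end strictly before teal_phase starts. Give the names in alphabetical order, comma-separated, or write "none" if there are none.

Target teal_phase = [May 7, May 17].
amber_phase [May 16, May 24] → overlapped-by → no.
cyan_phase [May 7, May 19] → started-by → no.
gold_phase [May 21, May 24] → after → no.
green_phase [May 23, May 27] → after → no.
red_phase [May 5, May 12] → overlaps → no.
silver_phase [May 1, May 5] → before → yes.
violet_phase [May 15, May 19] → overlapped-by → no.
Result: silver_phase.

silver_phase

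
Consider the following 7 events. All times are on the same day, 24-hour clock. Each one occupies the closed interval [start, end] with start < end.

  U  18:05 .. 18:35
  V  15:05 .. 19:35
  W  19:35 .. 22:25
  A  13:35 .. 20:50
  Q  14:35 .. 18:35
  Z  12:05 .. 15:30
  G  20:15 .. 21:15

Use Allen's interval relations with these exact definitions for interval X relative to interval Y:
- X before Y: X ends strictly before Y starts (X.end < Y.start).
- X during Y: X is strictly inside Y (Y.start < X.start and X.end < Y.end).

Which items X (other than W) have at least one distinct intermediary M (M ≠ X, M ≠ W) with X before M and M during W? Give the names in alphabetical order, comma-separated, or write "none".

Q, U, V, Z

Target W = [19:35, 22:25].
Intermediaries M with M during W: G.
Via G — items with X before G: Q, U, V, Z.
Union: Q, U, V, Z.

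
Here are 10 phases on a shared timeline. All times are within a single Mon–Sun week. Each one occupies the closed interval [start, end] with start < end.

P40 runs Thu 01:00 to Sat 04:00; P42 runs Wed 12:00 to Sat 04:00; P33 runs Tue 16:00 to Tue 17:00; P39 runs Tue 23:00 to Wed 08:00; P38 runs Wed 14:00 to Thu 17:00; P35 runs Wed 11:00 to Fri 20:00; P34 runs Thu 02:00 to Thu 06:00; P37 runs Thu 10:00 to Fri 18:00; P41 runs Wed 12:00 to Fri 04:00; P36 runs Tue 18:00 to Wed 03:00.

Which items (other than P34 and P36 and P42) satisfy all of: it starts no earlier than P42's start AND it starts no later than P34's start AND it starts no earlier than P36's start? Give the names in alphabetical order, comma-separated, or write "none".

P38, P40, P41

Conditions: its start is no earlier than P42's start (X.start >= Wed 12:00) AND its start is no later than P34's start (X.start <= Thu 02:00) AND its start is no earlier than P36's start (X.start >= Tue 18:00).
P33: start Tue 16:00 >= Wed 12:00? ✗; start Tue 16:00 <= Thu 02:00? ✓; start Tue 16:00 >= Tue 18:00? ✗ → no.
P35: start Wed 11:00 >= Wed 12:00? ✗; start Wed 11:00 <= Thu 02:00? ✓; start Wed 11:00 >= Tue 18:00? ✓ → no.
P37: start Thu 10:00 >= Wed 12:00? ✓; start Thu 10:00 <= Thu 02:00? ✗; start Thu 10:00 >= Tue 18:00? ✓ → no.
P38: start Wed 14:00 >= Wed 12:00? ✓; start Wed 14:00 <= Thu 02:00? ✓; start Wed 14:00 >= Tue 18:00? ✓ → yes.
P39: start Tue 23:00 >= Wed 12:00? ✗; start Tue 23:00 <= Thu 02:00? ✓; start Tue 23:00 >= Tue 18:00? ✓ → no.
P40: start Thu 01:00 >= Wed 12:00? ✓; start Thu 01:00 <= Thu 02:00? ✓; start Thu 01:00 >= Tue 18:00? ✓ → yes.
P41: start Wed 12:00 >= Wed 12:00? ✓; start Wed 12:00 <= Thu 02:00? ✓; start Wed 12:00 >= Tue 18:00? ✓ → yes.
Result: P38, P40, P41.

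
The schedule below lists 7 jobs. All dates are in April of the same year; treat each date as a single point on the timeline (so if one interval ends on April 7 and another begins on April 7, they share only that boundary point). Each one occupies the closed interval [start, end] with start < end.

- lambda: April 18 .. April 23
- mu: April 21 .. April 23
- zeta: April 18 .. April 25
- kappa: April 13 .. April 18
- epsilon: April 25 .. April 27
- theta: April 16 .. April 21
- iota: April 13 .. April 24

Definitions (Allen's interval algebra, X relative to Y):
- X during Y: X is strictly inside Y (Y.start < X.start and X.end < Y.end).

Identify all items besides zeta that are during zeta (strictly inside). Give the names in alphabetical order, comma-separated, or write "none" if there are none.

Target zeta = [April 18, April 25].
epsilon [April 25, April 27] → met-by → no.
iota [April 13, April 24] → overlaps → no.
kappa [April 13, April 18] → meets → no.
lambda [April 18, April 23] → starts → no.
mu [April 21, April 23] → during → yes.
theta [April 16, April 21] → overlaps → no.
Result: mu.

mu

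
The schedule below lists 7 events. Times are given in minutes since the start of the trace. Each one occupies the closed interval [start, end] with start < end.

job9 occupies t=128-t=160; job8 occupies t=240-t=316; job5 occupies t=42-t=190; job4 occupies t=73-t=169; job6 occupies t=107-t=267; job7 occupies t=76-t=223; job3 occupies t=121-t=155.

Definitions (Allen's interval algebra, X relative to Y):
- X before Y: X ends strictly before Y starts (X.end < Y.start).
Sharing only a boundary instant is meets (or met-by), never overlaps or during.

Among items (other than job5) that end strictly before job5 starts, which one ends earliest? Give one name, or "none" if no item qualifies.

Target job5 = [t=42, t=190].
job3 [t=121, t=155] → during → excluded.
job4 [t=73, t=169] → during → excluded.
job6 [t=107, t=267] → overlapped-by → excluded.
job7 [t=76, t=223] → overlapped-by → excluded.
job8 [t=240, t=316] → after → excluded.
job9 [t=128, t=160] → during → excluded.
No candidates → none.

none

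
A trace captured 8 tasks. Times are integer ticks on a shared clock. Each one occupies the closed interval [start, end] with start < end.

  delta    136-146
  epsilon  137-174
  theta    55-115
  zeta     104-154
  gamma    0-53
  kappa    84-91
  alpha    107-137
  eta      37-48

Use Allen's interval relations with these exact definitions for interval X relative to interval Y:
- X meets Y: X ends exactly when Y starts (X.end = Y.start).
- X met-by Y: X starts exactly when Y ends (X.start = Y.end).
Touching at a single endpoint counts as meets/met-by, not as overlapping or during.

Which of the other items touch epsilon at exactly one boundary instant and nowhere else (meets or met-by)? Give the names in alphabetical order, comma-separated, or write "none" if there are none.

Target epsilon = [137, 174].
alpha [107, 137] → meets → yes.
delta [136, 146] → overlaps → no.
eta [37, 48] → before → no.
gamma [0, 53] → before → no.
kappa [84, 91] → before → no.
theta [55, 115] → before → no.
zeta [104, 154] → overlaps → no.
Result: alpha.

alpha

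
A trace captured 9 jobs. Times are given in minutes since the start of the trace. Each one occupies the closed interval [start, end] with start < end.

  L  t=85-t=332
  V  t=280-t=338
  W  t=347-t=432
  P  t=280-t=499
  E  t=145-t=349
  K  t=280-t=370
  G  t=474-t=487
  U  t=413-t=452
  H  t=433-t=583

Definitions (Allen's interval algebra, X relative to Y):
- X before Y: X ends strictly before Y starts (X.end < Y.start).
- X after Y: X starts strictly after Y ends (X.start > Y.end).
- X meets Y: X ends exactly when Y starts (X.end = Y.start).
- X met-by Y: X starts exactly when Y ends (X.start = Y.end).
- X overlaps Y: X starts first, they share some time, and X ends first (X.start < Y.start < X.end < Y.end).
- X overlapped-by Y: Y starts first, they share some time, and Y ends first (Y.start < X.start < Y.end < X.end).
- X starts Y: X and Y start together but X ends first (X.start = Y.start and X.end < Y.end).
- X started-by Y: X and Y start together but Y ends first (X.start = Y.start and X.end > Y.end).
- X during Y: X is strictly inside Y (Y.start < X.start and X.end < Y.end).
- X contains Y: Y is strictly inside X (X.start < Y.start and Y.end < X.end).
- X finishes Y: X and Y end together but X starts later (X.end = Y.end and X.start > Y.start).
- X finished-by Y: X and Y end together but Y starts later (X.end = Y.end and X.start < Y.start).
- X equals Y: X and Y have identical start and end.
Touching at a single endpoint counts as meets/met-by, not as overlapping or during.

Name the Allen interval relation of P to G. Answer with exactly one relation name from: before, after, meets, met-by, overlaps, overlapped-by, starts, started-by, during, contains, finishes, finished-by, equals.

contains

P = [t=280, t=499]; G = [t=474, t=487].
Compare endpoints: P.start < G.start, P.start < G.end, P.end > G.start, P.end > G.end.
That pattern is 'contains'.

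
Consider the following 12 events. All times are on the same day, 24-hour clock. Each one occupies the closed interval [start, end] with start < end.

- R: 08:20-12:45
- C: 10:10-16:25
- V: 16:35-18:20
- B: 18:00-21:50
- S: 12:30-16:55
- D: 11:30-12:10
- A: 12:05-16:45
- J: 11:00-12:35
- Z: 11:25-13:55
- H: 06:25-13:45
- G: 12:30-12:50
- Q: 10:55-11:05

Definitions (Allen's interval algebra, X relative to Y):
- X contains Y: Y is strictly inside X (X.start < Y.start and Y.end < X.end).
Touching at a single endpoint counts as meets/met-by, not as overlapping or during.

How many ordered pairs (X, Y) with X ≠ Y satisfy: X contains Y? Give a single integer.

17

Checking all 132 ordered pairs for relation 'contains'; matching pairs in alphabetical order:
(A, G): A contains G ✓
(C, D): C contains D ✓
(C, G): C contains G ✓
(C, J): C contains J ✓
(C, Q): C contains Q ✓
(C, Z): C contains Z ✓
(H, D): H contains D ✓
(H, G): H contains G ✓
(H, J): H contains J ✓
(H, Q): H contains Q ✓
(H, R): H contains R ✓
(J, D): J contains D ✓
(R, D): R contains D ✓
(R, J): R contains J ✓
(R, Q): R contains Q ✓
(Z, D): Z contains D ✓
(Z, G): Z contains G ✓
Count: 17.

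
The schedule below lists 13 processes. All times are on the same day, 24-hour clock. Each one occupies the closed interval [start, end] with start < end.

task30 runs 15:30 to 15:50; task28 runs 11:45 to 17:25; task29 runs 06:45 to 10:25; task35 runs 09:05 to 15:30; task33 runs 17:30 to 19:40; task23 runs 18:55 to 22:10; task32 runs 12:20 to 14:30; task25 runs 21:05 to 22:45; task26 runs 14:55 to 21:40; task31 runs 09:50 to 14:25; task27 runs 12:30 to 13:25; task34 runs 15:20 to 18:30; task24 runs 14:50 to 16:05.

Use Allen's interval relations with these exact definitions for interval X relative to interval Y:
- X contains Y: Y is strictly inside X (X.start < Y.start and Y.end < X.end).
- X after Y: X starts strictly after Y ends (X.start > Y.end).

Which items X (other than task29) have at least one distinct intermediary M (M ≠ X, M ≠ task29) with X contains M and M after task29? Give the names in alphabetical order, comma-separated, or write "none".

task24, task26, task28, task31, task32, task34, task35

Target task29 = [06:45, 10:25].
Intermediaries M with M after task29: task23, task24, task25, task26, task27, task28, task30, task32, task33, task34.
Via task23 — items with X contains task23: none.
Via task24 — items with X contains task24: task28.
Via task25 — items with X contains task25: none.
Via task26 — items with X contains task26: none.
Via task27 — items with X contains task27: task28, task31, task32, task35.
Via task28 — items with X contains task28: none.
Via task30 — items with X contains task30: task24, task26, task28, task34.
Via task32 — items with X contains task32: task28, task35.
Via task33 — items with X contains task33: task26.
Via task34 — items with X contains task34: task26.
Union: task24, task26, task28, task31, task32, task34, task35.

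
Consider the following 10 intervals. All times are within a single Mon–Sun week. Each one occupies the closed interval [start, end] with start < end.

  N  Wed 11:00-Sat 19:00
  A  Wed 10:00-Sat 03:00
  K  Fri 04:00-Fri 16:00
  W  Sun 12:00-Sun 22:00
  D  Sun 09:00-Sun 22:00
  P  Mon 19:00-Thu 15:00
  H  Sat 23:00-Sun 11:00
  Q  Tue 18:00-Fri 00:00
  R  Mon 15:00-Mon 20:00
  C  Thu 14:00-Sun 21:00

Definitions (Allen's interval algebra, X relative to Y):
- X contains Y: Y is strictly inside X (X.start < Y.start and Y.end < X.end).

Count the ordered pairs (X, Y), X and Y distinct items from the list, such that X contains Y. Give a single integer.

Checking all 90 ordered pairs for relation 'contains'; matching pairs in alphabetical order:
(A, K): A contains K ✓
(C, H): C contains H ✓
(C, K): C contains K ✓
(N, K): N contains K ✓
Count: 4.

4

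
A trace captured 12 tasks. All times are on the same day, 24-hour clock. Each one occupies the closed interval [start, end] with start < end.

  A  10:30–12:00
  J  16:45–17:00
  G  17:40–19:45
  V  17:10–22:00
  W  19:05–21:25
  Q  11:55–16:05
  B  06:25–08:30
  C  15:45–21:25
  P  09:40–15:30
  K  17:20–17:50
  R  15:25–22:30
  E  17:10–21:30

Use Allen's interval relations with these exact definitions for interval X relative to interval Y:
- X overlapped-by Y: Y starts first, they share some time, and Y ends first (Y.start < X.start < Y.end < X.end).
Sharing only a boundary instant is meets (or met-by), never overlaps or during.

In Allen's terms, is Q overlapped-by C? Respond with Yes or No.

No

Q = [11:55, 16:05], C = [15:45, 21:25].
Actual relation of Q to C: overlaps.
Asked whether 'overlapped-by' holds → No.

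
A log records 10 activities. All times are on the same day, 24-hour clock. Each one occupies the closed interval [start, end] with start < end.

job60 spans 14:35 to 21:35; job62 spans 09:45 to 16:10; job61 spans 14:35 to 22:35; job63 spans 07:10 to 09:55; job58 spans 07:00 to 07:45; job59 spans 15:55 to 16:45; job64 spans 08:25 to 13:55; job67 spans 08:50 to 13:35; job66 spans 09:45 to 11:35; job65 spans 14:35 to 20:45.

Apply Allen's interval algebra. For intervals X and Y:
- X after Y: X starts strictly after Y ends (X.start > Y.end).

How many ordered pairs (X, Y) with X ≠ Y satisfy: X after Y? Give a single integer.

Checking all 90 ordered pairs for relation 'after'; matching pairs in alphabetical order:
(job59, job58): job59 after job58 ✓
(job59, job63): job59 after job63 ✓
(job59, job64): job59 after job64 ✓
(job59, job66): job59 after job66 ✓
(job59, job67): job59 after job67 ✓
(job60, job58): job60 after job58 ✓
(job60, job63): job60 after job63 ✓
(job60, job64): job60 after job64 ✓
(job60, job66): job60 after job66 ✓
(job60, job67): job60 after job67 ✓
(job61, job58): job61 after job58 ✓
(job61, job63): job61 after job63 ✓
(job61, job64): job61 after job64 ✓
(job61, job66): job61 after job66 ✓
(job61, job67): job61 after job67 ✓
(job62, job58): job62 after job58 ✓
(job64, job58): job64 after job58 ✓
(job65, job58): job65 after job58 ✓
(job65, job63): job65 after job63 ✓
(job65, job64): job65 after job64 ✓
(job65, job66): job65 after job66 ✓
(job65, job67): job65 after job67 ✓
(job66, job58): job66 after job58 ✓
(job67, job58): job67 after job58 ✓
Count: 24.

24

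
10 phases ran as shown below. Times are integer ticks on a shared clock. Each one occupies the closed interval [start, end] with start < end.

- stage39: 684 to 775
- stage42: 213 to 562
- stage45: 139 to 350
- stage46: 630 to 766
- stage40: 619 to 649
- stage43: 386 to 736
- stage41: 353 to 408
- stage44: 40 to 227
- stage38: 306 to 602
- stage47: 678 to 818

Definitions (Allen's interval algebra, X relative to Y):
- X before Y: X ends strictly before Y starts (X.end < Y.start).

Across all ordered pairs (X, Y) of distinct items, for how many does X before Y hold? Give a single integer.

27

Checking all 90 ordered pairs for relation 'before'; matching pairs in alphabetical order:
(stage38, stage39): stage38 before stage39 ✓
(stage38, stage40): stage38 before stage40 ✓
(stage38, stage46): stage38 before stage46 ✓
(stage38, stage47): stage38 before stage47 ✓
(stage40, stage39): stage40 before stage39 ✓
(stage40, stage47): stage40 before stage47 ✓
(stage41, stage39): stage41 before stage39 ✓
(stage41, stage40): stage41 before stage40 ✓
(stage41, stage46): stage41 before stage46 ✓
(stage41, stage47): stage41 before stage47 ✓
(stage42, stage39): stage42 before stage39 ✓
(stage42, stage40): stage42 before stage40 ✓
(stage42, stage46): stage42 before stage46 ✓
(stage42, stage47): stage42 before stage47 ✓
(stage44, stage38): stage44 before stage38 ✓
(stage44, stage39): stage44 before stage39 ✓
(stage44, stage40): stage44 before stage40 ✓
(stage44, stage41): stage44 before stage41 ✓
(stage44, stage43): stage44 before stage43 ✓
(stage44, stage46): stage44 before stage46 ✓
(stage44, stage47): stage44 before stage47 ✓
(stage45, stage39): stage45 before stage39 ✓
(stage45, stage40): stage45 before stage40 ✓
(stage45, stage41): stage45 before stage41 ✓
... plus 3 further pairs not listed.
Count: 27.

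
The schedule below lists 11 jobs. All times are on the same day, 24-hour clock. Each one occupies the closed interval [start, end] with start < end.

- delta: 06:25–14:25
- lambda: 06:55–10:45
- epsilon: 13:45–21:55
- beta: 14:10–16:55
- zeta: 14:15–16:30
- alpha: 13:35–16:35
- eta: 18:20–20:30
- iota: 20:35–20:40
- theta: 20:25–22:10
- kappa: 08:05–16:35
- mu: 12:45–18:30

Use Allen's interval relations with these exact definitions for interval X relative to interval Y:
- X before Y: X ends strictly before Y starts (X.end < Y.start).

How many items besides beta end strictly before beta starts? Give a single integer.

1

Target beta = [14:10, 16:55].
alpha [13:35, 16:35] → overlaps → no.
delta [06:25, 14:25] → overlaps → no.
epsilon [13:45, 21:55] → contains → no.
eta [18:20, 20:30] → after → no.
iota [20:35, 20:40] → after → no.
kappa [08:05, 16:35] → overlaps → no.
lambda [06:55, 10:45] → before → counts.
mu [12:45, 18:30] → contains → no.
theta [20:25, 22:10] → after → no.
zeta [14:15, 16:30] → during → no.
Total: 1.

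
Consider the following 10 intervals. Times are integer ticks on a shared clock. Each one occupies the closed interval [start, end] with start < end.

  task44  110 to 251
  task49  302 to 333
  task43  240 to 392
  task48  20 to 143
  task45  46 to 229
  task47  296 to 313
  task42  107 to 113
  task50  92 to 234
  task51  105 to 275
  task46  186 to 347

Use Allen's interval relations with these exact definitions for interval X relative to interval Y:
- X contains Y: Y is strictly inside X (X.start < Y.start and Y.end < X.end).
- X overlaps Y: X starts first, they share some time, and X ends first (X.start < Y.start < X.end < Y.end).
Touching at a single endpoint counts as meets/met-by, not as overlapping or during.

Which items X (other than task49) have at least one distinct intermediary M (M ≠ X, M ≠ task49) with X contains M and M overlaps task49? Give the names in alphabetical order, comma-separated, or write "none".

task43, task46

Target task49 = [302, 333].
Intermediaries M with M overlaps task49: task47.
Via task47 — items with X contains task47: task43, task46.
Union: task43, task46.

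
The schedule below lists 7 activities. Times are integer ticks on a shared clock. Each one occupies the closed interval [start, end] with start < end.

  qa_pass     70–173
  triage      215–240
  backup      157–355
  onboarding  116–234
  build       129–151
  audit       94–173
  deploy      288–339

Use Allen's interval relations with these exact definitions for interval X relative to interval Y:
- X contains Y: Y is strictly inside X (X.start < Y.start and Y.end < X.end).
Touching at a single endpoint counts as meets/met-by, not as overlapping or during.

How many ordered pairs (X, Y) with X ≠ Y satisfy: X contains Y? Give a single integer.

Checking all 42 ordered pairs for relation 'contains'; matching pairs in alphabetical order:
(audit, build): audit contains build ✓
(backup, deploy): backup contains deploy ✓
(backup, triage): backup contains triage ✓
(onboarding, build): onboarding contains build ✓
(qa_pass, build): qa_pass contains build ✓
Count: 5.

5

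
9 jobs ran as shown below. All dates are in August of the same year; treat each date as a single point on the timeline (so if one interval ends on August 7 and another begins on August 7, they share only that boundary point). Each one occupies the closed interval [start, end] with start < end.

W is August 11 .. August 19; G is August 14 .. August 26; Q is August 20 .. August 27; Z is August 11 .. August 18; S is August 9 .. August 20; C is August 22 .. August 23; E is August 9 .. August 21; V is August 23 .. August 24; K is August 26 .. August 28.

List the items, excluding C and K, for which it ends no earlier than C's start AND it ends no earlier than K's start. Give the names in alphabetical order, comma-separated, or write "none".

Conditions: its end is no earlier than C's start (X.end >= August 22) AND its end is no earlier than K's start (X.end >= August 26).
E: end August 21 >= August 22? ✗; end August 21 >= August 26? ✗ → no.
G: end August 26 >= August 22? ✓; end August 26 >= August 26? ✓ → yes.
Q: end August 27 >= August 22? ✓; end August 27 >= August 26? ✓ → yes.
S: end August 20 >= August 22? ✗; end August 20 >= August 26? ✗ → no.
V: end August 24 >= August 22? ✓; end August 24 >= August 26? ✗ → no.
W: end August 19 >= August 22? ✗; end August 19 >= August 26? ✗ → no.
Z: end August 18 >= August 22? ✗; end August 18 >= August 26? ✗ → no.
Result: G, Q.

G, Q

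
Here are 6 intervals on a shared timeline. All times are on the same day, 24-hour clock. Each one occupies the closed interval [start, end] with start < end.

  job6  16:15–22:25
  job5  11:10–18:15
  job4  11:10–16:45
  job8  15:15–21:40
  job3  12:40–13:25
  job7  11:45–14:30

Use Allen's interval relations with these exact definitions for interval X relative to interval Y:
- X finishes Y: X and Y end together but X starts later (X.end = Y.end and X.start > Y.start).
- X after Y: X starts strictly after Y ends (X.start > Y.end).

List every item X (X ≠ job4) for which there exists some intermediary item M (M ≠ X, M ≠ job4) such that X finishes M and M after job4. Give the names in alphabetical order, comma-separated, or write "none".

Target job4 = [11:10, 16:45].
Intermediaries M with M after job4: none.
Union: none.

none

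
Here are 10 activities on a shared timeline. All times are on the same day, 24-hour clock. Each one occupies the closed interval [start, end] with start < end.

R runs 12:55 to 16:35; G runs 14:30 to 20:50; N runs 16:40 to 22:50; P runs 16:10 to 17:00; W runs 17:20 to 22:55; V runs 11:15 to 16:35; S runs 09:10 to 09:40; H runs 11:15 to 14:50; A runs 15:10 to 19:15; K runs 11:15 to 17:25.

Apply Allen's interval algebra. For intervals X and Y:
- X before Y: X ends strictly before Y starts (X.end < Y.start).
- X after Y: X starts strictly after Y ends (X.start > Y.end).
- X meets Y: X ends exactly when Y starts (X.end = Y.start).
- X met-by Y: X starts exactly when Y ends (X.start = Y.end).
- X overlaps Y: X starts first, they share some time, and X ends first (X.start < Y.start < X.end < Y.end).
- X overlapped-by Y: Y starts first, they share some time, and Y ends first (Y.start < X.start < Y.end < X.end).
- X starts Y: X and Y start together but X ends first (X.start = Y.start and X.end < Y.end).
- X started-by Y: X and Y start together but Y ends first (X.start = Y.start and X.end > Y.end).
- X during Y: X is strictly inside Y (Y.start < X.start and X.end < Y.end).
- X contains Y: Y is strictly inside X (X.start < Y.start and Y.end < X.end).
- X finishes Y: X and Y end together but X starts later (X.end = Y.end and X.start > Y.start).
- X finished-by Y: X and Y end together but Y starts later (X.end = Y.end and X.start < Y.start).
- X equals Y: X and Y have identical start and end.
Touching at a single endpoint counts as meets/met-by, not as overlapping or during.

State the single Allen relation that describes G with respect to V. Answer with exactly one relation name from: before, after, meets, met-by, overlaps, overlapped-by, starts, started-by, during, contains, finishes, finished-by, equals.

G = [14:30, 20:50]; V = [11:15, 16:35].
Compare endpoints: G.start > V.start, G.start < V.end, G.end > V.start, G.end > V.end.
That pattern is 'overlapped-by'.

overlapped-by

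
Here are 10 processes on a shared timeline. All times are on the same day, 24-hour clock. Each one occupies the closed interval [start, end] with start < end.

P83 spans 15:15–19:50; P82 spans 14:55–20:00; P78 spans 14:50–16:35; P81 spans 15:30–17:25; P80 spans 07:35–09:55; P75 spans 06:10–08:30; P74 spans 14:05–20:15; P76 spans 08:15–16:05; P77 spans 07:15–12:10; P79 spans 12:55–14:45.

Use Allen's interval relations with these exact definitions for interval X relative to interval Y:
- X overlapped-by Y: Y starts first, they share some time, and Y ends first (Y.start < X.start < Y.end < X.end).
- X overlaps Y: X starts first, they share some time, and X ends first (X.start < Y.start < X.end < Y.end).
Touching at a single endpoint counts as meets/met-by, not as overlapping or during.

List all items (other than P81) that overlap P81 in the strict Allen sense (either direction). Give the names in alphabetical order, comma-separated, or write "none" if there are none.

Target P81 = [15:30, 17:25].
P74 [14:05, 20:15] → contains → no.
P75 [06:10, 08:30] → before → no.
P76 [08:15, 16:05] → overlaps → yes.
P77 [07:15, 12:10] → before → no.
P78 [14:50, 16:35] → overlaps → yes.
P79 [12:55, 14:45] → before → no.
P80 [07:35, 09:55] → before → no.
P82 [14:55, 20:00] → contains → no.
P83 [15:15, 19:50] → contains → no.
Result: P76, P78.

P76, P78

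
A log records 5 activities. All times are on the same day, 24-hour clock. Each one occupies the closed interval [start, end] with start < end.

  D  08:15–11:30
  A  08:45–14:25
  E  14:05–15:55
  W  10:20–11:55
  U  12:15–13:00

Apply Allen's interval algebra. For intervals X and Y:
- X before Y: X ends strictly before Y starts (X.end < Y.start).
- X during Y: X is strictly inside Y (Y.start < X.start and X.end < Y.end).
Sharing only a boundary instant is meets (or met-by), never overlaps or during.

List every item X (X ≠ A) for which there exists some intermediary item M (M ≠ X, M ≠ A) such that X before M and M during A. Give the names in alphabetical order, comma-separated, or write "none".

Target A = [08:45, 14:25].
Intermediaries M with M during A: U, W.
Via U — items with X before U: D, W.
Via W — items with X before W: none.
Union: D, W.

D, W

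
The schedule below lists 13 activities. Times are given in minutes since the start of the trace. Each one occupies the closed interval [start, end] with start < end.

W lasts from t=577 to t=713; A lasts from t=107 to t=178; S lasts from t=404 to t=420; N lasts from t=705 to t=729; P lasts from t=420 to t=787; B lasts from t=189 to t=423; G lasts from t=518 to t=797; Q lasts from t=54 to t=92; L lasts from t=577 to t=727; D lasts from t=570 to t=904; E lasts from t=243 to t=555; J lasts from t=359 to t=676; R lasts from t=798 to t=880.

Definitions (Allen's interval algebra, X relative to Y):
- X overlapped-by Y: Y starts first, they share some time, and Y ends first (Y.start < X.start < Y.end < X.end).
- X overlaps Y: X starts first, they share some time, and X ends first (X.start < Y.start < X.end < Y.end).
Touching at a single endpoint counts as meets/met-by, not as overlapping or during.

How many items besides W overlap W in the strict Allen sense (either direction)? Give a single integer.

Target W = [t=577, t=713].
A [t=107, t=178] → before → no.
B [t=189, t=423] → before → no.
D [t=570, t=904] → contains → no.
E [t=243, t=555] → before → no.
G [t=518, t=797] → contains → no.
J [t=359, t=676] → overlaps → counts.
L [t=577, t=727] → started-by → no.
N [t=705, t=729] → overlapped-by → counts.
P [t=420, t=787] → contains → no.
Q [t=54, t=92] → before → no.
R [t=798, t=880] → after → no.
S [t=404, t=420] → before → no.
Total: 2.

2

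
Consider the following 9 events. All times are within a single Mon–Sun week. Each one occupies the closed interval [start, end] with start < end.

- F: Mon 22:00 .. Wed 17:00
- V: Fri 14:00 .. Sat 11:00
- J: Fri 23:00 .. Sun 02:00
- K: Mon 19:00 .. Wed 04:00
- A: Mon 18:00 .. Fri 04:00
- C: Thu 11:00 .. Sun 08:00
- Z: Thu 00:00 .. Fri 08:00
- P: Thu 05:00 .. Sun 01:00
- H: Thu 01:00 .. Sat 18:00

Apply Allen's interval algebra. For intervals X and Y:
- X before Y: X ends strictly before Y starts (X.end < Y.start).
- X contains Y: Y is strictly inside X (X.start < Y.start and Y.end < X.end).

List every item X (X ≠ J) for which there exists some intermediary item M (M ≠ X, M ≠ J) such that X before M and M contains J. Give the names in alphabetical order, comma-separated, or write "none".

Target J = [Fri 23:00, Sun 02:00].
Intermediaries M with M contains J: C.
Via C — items with X before C: F, K.
Union: F, K.

F, K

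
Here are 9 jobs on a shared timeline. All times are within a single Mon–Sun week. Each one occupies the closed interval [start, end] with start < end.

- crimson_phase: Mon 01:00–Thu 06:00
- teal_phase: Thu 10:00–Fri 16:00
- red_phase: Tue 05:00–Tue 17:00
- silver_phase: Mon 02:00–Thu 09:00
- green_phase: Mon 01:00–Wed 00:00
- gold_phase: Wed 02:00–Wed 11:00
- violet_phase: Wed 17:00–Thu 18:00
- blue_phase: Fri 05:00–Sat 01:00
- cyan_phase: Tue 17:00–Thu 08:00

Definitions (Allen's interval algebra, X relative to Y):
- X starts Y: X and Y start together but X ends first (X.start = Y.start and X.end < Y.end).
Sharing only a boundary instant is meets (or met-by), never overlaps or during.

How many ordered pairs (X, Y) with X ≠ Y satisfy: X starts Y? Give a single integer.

1

Checking all 72 ordered pairs for relation 'starts'; matching pairs in alphabetical order:
(green_phase, crimson_phase): green_phase starts crimson_phase ✓
Count: 1.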